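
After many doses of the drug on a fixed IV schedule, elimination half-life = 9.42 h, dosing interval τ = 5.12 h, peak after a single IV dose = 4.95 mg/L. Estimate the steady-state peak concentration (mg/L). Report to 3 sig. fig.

15.8 mg/L

k = ln2 / t½ = 0.693147 / 9.42 = 0.07358 h⁻¹
e^(−kτ) = e^(−0.07358 × 5.12) = 0.6861
Accumulation ratio R = 1 / (1 − e^(−kτ)) = 1 / (1 − 0.6861) = 3.186
Steady-state peak = C₀ × R = 4.95 × 3.186 = 15.77 mg/L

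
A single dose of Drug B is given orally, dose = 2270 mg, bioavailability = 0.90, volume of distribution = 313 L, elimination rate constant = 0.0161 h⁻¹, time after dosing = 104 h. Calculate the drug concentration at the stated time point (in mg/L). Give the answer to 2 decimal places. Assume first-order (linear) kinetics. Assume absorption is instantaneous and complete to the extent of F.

1.22 mg/L

Amount reaching circulation = F × Dose = 0.90 × 2270 = 2043 mg
C₀ = F·Dose / Vd = 2043 / 313 = 6.527 mg/L
C = C₀ · e^(−k·t) = 6.527 × e^(−0.01610 × 104)
  = 6.527 × 0.1874 = 1.223 mg/L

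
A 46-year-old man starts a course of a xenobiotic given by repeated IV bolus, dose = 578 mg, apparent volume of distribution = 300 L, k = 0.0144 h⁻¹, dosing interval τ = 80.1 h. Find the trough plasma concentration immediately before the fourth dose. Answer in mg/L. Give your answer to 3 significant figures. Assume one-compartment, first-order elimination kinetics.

0.860 mg/L

C₀ per dose = Dose / Vd = 578 / 300 = 1.927 mg/L
Fraction remaining after one interval: r = e^(−kτ) = e^(−0.01440 × 80.1) = 0.3155
Before dose 4, 3 doses have been given (aged 1τ, 2τ, 3τ).
C_trough = C₀ × (r + r² + … + r^3) = C₀ × r(1−r^3)/(1−r)
        = 1.927 × 0.3155 × (1 − 0.03140) / (1 − 0.3155) = 0.8603 mg/L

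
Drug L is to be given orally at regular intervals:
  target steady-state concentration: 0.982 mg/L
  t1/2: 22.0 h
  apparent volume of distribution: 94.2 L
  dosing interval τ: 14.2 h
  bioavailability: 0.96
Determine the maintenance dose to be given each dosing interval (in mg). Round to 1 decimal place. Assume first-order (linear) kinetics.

k = ln2 / t½ = 0.693147 / 22.0 = 0.03151 h⁻¹
CL = k × Vd = 0.03151 × 94.2 = 2.968 L/h
At steady state, F × (Dose/τ) = Css × CL.
Dose = Css × CL × τ / F = 0.982 × 2.968 × 14.2 / 0.96 = 43.11 mg

43.1 mg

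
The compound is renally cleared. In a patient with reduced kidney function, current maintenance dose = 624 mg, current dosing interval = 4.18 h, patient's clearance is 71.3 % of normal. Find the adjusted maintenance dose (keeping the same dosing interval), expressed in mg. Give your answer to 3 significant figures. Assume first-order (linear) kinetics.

445 mg

To keep the same average steady-state level, dosing rate must scale with clearance.
CL ratio = 71.3 / 100 = 0.7130
New dose (same interval) = 624 × 0.7130 = 444.9 mg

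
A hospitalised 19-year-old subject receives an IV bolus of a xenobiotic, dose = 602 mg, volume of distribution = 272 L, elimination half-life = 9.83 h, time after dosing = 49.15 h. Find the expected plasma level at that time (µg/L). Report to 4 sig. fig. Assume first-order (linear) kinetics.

69.16 µg/L

C₀ = Dose / Vd = 602.0 / 272 = 2.213 mg/L
k = ln2 / t½ = 0.693147 / 9.83 = 0.07051 h⁻¹
t / t½ = 49.15 / 9.83 = 5 half-lives
C = C₀ × (1/2)^5 = 2.213 × 0.03125 = 0.06916 mg/L
Convert: 0.06916 mg/L × 1000 = 69.16 µg/L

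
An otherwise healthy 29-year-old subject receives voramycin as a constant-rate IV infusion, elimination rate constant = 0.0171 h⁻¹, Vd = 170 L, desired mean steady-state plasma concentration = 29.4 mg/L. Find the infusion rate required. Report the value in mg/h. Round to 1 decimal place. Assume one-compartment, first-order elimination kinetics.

85.5 mg/h

CL = k × Vd = 0.01710 × 170 = 2.907 L/h
At steady state, infusion rate R₀ = Css × CL = 29.4 × 2.907 = 85.47 mg/h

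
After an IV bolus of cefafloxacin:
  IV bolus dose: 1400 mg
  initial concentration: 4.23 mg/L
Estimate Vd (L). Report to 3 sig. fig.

Vd = Dose / C₀ = 1400 / 4.23 = 331.0 L

331 L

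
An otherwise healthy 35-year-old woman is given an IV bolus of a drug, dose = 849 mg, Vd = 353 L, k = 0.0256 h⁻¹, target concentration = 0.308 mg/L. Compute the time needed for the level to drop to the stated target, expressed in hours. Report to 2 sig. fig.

C₀ = Dose / Vd = 849.0 / 353 = 2.405 mg/L
t = ln(C₀ / C) / k = ln(2.405 / 0.308) / 0.02560
  = ln(7.808) / 0.02560 = 2.055 / 0.02560 = 80.27 h

80 h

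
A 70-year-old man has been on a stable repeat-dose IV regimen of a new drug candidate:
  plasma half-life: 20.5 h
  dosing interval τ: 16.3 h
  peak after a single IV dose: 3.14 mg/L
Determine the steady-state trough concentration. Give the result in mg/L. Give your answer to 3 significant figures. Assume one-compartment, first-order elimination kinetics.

k = ln2 / t½ = 0.693147 / 20.5 = 0.03381 h⁻¹
e^(−kτ) = e^(−0.03381 × 16.3) = 0.5763
Accumulation ratio R = 1 / (1 − e^(−kτ)) = 1 / (1 − 0.5763) = 2.360
Steady-state trough = C₀ × R × e^(−kτ) = 3.14 × 2.360 × 0.5763 = 4.271 mg/L

4.27 mg/L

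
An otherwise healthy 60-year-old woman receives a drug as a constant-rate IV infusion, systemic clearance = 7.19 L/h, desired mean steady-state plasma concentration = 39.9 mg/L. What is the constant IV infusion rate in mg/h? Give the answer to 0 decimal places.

287 mg/h

At steady state, infusion rate R₀ = Css × CL = 39.9 × 7.190 = 286.9 mg/h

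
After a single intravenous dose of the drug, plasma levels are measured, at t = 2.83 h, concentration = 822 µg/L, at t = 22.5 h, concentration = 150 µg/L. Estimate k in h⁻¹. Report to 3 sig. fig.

k = ln(C₁/C₂) / (t₂ − t₁) = ln(822/150) / (22.5 − 2.83)
  = 1.701 / 19.67 = 0.08648 h⁻¹

0.0865 h⁻¹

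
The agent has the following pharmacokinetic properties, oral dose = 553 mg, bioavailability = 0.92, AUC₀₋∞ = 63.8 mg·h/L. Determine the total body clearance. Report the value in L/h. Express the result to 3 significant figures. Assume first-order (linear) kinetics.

CL = F·Dose / AUC = 0.92 × 553 / 63.8 = 7.974 L/h

7.97 L/h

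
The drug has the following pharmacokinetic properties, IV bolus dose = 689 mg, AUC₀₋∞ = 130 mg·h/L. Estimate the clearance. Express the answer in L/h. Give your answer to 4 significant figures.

CL = Dose / AUC = 689 / 130 = 5.300 L/h

5.300 L/h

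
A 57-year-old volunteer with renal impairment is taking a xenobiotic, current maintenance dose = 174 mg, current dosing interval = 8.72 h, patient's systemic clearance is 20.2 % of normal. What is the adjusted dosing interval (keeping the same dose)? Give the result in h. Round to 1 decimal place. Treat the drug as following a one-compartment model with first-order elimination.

To keep the same average steady-state level, dosing rate must scale with clearance.
CL ratio = 20.2 / 100 = 0.2020
New interval (same dose) = 8.72 / 0.2020 = 43.17 h

43.2 h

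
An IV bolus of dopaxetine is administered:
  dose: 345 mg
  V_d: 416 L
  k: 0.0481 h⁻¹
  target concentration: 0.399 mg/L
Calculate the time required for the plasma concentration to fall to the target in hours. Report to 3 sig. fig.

C₀ = Dose / Vd = 345.0 / 416 = 0.8293 mg/L
t = ln(C₀ / C) / k = ln(0.8293 / 0.399) / 0.04810
  = ln(2.078) / 0.04810 = 0.7314 / 0.04810 = 15.21 h

15.2 h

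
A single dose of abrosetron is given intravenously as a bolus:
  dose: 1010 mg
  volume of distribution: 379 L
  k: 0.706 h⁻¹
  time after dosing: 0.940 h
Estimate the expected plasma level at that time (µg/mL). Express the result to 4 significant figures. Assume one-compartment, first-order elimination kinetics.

C₀ = Dose / Vd = 1010 / 379 = 2.665 mg/L
C = C₀ · e^(−k·t) = 2.665 × e^(−0.7060 × 0.940)
  = 2.665 × 0.5150 = 1.372 mg/L
(1.372 mg/L = 1.372 µg/mL)

1.372 µg/mL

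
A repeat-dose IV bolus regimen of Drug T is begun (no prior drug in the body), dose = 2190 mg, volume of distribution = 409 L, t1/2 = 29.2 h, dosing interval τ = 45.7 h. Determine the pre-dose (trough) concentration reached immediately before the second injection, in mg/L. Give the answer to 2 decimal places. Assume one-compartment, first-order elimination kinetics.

1.81 mg/L

C₀ per dose = Dose / Vd = 2190 / 409 = 5.355 mg/L
k = ln2 / t½ = 0.693147 / 29.2 = 0.02374 h⁻¹
Fraction remaining after one interval: r = e^(−kτ) = e^(−0.02374 × 45.7) = 0.3379
Before dose 2, 1 dose has been given (aged 1τ).
C_trough = C₀ × r = 5.355 × 0.3379 = 1.809 mg/L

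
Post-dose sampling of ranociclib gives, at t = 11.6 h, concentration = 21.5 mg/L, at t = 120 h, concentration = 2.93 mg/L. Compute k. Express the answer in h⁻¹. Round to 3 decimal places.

0.018 h⁻¹

k = ln(C₁/C₂) / (t₂ − t₁) = ln(21.5/2.93) / (120 − 11.6)
  = 1.993 / 108.4 = 0.01839 h⁻¹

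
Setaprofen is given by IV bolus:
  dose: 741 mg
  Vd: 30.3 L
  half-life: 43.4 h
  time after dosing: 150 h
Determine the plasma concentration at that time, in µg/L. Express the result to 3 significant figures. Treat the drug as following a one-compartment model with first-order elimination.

2230 µg/L

C₀ = Dose / Vd = 741.0 / 30.3 = 24.46 mg/L
k = ln2 / t½ = 0.693147 / 43.4 = 0.01597 h⁻¹
C = C₀ · e^(−k·t) = 24.46 × e^(−0.01597 × 150)
  = 24.46 × 0.09113 = 2.229 mg/L
Convert: 2.229 mg/L × 1000 = 2229 µg/L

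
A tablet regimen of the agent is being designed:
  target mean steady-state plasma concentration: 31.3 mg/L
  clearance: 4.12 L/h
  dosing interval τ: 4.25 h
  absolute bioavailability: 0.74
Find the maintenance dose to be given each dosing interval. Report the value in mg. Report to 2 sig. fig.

740 mg

At steady state, F × (Dose/τ) = Css × CL.
Dose = Css × CL × τ / F = 31.3 × 4.120 × 4.25 / 0.74 = 740.6 mg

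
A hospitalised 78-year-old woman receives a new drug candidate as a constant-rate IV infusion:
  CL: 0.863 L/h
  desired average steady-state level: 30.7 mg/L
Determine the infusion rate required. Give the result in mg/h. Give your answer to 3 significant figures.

At steady state, infusion rate R₀ = Css × CL = 30.7 × 0.8630 = 26.49 mg/h

26.5 mg/h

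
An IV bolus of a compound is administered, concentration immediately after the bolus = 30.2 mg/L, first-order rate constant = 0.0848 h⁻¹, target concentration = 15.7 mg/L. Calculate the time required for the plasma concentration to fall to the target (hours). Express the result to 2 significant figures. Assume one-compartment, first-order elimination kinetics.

t = ln(C₀ / C) / k = ln(30.20 / 15.7) / 0.08480
  = ln(1.924) / 0.08480 = 0.6544 / 0.08480 = 7.717 h

7.7 h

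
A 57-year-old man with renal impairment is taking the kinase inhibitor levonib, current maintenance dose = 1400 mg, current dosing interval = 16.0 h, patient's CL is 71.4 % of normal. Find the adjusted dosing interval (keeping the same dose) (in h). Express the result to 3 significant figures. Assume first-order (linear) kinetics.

22.4 h

To keep the same average steady-state level, dosing rate must scale with clearance.
CL ratio = 71.4 / 100 = 0.7140
New interval (same dose) = 16.0 / 0.7140 = 22.41 h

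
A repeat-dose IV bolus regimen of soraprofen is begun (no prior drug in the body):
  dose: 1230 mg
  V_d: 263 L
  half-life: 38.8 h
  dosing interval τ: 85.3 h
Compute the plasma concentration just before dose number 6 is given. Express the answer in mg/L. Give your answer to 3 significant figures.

C₀ per dose = Dose / Vd = 1230 / 263 = 4.677 mg/L
k = ln2 / t½ = 0.693147 / 38.8 = 0.01786 h⁻¹
Fraction remaining after one interval: r = e^(−kτ) = e^(−0.01786 × 85.3) = 0.2180
Before dose 6, 5 doses have been given (aged 1τ, 2τ, 3τ, 4τ, 5τ).
C_trough = C₀ × (r + r² + … + r^5) = C₀ × r(1−r^5)/(1−r)
        = 4.677 × 0.2180 × (1 − 0.0004924) / (1 − 0.2180) = 1.303 mg/L

1.30 mg/L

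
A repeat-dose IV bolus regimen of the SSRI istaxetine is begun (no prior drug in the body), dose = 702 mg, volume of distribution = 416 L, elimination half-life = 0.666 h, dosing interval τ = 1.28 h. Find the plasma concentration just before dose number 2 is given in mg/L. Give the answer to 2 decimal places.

0.45 mg/L

C₀ per dose = Dose / Vd = 702 / 416 = 1.688 mg/L
k = ln2 / t½ = 0.693147 / 0.666 = 1.041 h⁻¹
Fraction remaining after one interval: r = e^(−kτ) = e^(−1.041 × 1.28) = 0.2638
Before dose 2, 1 dose has been given (aged 1τ).
C_trough = C₀ × r = 1.688 × 0.2638 = 0.4453 mg/L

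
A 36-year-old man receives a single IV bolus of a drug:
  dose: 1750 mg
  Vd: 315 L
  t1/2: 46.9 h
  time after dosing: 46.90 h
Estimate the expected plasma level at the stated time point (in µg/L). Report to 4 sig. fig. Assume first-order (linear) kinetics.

2778 µg/L

C₀ = Dose / Vd = 1750 / 315 = 5.556 mg/L
k = ln2 / t½ = 0.693147 / 46.9 = 0.01478 h⁻¹
t / t½ = 46.90 / 46.9 = 1 half-lives
C = C₀ × (1/2)^1 = 5.556 × 0.5000 = 2.778 mg/L
Convert: 2.778 mg/L × 1000 = 2778 µg/L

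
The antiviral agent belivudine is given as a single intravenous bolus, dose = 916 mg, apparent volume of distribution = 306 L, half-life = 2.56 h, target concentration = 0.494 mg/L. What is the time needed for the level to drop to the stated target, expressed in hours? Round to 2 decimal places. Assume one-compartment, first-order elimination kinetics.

C₀ = Dose / Vd = 916.0 / 306 = 2.993 mg/L
k = ln2 / t½ = 0.693147 / 2.56 = 0.2708 h⁻¹
t = ln(C₀ / C) / k = ln(2.993 / 0.494) / 0.2708
  = ln(6.059) / 0.2708 = 1.802 / 0.2708 = 6.654 h

6.65 h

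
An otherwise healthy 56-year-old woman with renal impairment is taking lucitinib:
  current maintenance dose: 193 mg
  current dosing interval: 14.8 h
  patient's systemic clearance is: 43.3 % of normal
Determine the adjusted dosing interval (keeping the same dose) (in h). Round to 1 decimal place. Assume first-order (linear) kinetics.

34.2 h

To keep the same average steady-state level, dosing rate must scale with clearance.
CL ratio = 43.3 / 100 = 0.4330
New interval (same dose) = 14.8 / 0.4330 = 34.18 h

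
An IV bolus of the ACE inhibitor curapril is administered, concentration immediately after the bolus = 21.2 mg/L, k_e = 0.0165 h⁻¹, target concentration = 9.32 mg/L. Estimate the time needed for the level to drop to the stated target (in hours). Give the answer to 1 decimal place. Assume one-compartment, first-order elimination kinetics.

t = ln(C₀ / C) / k = ln(21.20 / 9.32) / 0.01650
  = ln(2.275) / 0.01650 = 0.8220 / 0.01650 = 49.82 h

49.8 h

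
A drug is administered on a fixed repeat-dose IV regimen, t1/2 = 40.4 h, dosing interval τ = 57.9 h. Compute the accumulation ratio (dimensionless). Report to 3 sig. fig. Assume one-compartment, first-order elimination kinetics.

k = ln2 / t½ = 0.693147 / 40.4 = 0.01716 h⁻¹
e^(−kτ) = e^(−0.01716 × 57.9) = 0.3703
Accumulation ratio R = 1 / (1 − e^(−kτ)) = 1 / (1 − 0.3703) = 1.588

1.59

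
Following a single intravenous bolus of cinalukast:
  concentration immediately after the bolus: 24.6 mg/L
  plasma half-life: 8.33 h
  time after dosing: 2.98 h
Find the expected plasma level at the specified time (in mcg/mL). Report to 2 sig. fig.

19 mcg/mL

k = ln2 / t½ = 0.693147 / 8.33 = 0.08321 h⁻¹
C = C₀ · e^(−k·t) = 24.60 × e^(−0.08321 × 2.98)
  = 24.60 × 0.7804 = 19.20 mg/L
(19.20 mg/L = 19.20 mcg/mL)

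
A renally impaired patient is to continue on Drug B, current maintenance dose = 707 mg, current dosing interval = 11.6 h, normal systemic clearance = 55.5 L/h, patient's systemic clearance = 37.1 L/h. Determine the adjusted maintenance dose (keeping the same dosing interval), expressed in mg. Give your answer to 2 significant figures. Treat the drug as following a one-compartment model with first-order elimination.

470 mg

To keep the same average steady-state level, dosing rate must scale with clearance.
CL ratio = 37.1 / 55.5 = 0.6685
New dose (same interval) = 707 × 0.6685 = 472.6 mg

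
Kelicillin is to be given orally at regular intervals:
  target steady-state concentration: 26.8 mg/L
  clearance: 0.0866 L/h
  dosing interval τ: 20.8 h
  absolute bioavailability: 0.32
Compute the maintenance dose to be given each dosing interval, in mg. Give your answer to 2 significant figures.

At steady state, F × (Dose/τ) = Css × CL.
Dose = Css × CL × τ / F = 26.8 × 0.08660 × 20.8 / 0.32 = 150.9 mg

150 mg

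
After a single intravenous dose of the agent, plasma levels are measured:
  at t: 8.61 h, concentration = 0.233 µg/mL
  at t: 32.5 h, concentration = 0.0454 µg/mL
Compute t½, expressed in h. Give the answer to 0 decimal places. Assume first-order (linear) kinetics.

10 h

k = ln(C₁/C₂) / (t₂ − t₁) = ln(0.233/0.0454) / (32.5 − 8.61)
  = 1.636 / 23.89 = 0.06848 h⁻¹
t½ = ln2 / k = 0.693147 / 0.06848 = 10.12 h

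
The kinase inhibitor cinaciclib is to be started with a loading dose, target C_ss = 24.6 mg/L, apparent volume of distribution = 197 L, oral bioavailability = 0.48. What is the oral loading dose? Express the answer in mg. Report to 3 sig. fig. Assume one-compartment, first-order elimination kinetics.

10100 mg

LD = Css × Vd / F = 24.6 × 197 / 0.48 = 10100 mg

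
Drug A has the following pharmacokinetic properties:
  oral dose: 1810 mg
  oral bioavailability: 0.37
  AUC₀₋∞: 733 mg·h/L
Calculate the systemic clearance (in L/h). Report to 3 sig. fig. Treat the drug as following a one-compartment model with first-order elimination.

0.914 L/h

CL = F·Dose / AUC = 0.37 × 1810 / 733 = 0.9136 L/h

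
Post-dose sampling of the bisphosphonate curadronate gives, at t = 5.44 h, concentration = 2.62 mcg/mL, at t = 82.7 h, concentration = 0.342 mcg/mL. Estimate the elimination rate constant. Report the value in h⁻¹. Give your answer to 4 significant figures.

k = ln(C₁/C₂) / (t₂ − t₁) = ln(2.62/0.342) / (82.7 − 5.44)
  = 2.036 / 77.26 = 0.02635 h⁻¹

0.02635 h⁻¹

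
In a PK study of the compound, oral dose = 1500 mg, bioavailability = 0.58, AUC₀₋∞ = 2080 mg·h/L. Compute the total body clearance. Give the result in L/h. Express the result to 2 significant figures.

0.42 L/h

CL = F·Dose / AUC = 0.58 × 1500 / 2080 = 0.4183 L/h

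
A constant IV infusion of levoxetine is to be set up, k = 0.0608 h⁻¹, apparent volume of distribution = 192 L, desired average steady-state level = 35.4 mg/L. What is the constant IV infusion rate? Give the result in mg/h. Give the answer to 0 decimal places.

CL = k × Vd = 0.06080 × 192 = 11.67 L/h
At steady state, infusion rate R₀ = Css × CL = 35.4 × 11.67 = 413.1 mg/h

413 mg/h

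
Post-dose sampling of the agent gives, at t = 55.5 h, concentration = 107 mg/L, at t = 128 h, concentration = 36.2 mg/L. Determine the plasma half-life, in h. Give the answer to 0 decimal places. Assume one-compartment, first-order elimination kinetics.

46 h

k = ln(C₁/C₂) / (t₂ − t₁) = ln(107/36.2) / (128 − 55.5)
  = 1.084 / 72.50 = 0.01495 h⁻¹
t½ = ln2 / k = 0.693147 / 0.01495 = 46.36 h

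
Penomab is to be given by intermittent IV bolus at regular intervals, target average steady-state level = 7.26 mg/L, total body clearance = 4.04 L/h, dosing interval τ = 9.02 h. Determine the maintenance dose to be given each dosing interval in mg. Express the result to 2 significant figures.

At steady state, Dose/τ = Css × CL.
Dose = Css × CL × τ = 7.26 × 4.040 × 9.02 = 264.6 mg

260 mg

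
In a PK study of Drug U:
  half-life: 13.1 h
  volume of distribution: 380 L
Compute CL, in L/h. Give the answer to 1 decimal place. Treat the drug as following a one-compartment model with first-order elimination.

20.1 L/h

k = ln2 / t½ = 0.693147 / 13.1 = 0.05291 h⁻¹
CL = k × Vd = 0.05291 × 380 = 20.11 L/h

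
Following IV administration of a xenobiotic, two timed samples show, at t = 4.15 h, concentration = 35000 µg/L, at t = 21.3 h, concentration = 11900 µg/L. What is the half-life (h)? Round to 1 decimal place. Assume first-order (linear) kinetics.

11.0 h

k = ln(C₁/C₂) / (t₂ − t₁) = ln(35000/11900) / (21.3 − 4.15)
  = 1.079 / 17.15 = 0.06292 h⁻¹
t½ = ln2 / k = 0.693147 / 0.06292 = 11.02 h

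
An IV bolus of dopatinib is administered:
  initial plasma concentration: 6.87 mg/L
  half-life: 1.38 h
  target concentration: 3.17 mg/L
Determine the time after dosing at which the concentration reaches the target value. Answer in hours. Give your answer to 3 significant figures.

k = ln2 / t½ = 0.693147 / 1.38 = 0.5023 h⁻¹
t = ln(C₀ / C) / k = ln(6.870 / 3.17) / 0.5023
  = ln(2.167) / 0.5023 = 0.7733 / 0.5023 = 1.540 h

1.54 h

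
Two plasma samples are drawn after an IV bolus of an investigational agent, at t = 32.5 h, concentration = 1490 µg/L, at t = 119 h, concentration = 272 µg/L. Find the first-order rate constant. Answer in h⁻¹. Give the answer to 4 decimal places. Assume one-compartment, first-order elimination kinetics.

k = ln(C₁/C₂) / (t₂ − t₁) = ln(1490/272) / (119 − 32.5)
  = 1.701 / 86.50 = 0.01966 h⁻¹

0.0197 h⁻¹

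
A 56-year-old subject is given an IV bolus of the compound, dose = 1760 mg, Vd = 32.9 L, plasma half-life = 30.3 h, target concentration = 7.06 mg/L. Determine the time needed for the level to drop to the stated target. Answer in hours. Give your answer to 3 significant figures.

88.5 h

C₀ = Dose / Vd = 1760 / 32.9 = 53.50 mg/L
k = ln2 / t½ = 0.693147 / 30.3 = 0.02288 h⁻¹
t = ln(C₀ / C) / k = ln(53.50 / 7.06) / 0.02288
  = ln(7.578) / 0.02288 = 2.025 / 0.02288 = 88.51 h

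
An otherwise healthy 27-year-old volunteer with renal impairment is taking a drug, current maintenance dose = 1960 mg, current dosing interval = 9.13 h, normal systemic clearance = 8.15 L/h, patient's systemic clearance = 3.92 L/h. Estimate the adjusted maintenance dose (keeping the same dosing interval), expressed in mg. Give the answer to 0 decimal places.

943 mg

To keep the same average steady-state level, dosing rate must scale with clearance.
CL ratio = 3.92 / 8.15 = 0.4810
New dose (same interval) = 1960 × 0.4810 = 942.8 mg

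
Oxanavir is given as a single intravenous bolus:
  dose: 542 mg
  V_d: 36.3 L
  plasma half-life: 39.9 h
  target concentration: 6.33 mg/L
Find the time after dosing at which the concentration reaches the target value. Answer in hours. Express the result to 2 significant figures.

49 h

C₀ = Dose / Vd = 542.0 / 36.3 = 14.93 mg/L
k = ln2 / t½ = 0.693147 / 39.9 = 0.01737 h⁻¹
t = ln(C₀ / C) / k = ln(14.93 / 6.33) / 0.01737
  = ln(2.359) / 0.01737 = 0.8582 / 0.01737 = 49.41 h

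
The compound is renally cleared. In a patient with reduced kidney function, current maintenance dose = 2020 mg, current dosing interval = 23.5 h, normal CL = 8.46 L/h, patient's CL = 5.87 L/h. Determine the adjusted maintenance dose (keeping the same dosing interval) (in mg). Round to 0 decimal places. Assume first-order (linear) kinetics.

To keep the same average steady-state level, dosing rate must scale with clearance.
CL ratio = 5.87 / 8.46 = 0.6939
New dose (same interval) = 2020 × 0.6939 = 1402 mg

1402 mg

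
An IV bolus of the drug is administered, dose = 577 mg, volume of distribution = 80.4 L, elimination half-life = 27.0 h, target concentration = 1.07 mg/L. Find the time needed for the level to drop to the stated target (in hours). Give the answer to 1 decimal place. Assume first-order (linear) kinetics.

74.1 h

C₀ = Dose / Vd = 577.0 / 80.4 = 7.177 mg/L
k = ln2 / t½ = 0.693147 / 27.0 = 0.02567 h⁻¹
t = ln(C₀ / C) / k = ln(7.177 / 1.07) / 0.02567
  = ln(6.707) / 0.02567 = 1.903 / 0.02567 = 74.13 h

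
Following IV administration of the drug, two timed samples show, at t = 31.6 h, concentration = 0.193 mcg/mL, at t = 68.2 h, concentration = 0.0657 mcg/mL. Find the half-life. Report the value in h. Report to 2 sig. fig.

24 h

k = ln(C₁/C₂) / (t₂ − t₁) = ln(0.193/0.0657) / (68.2 − 31.6)
  = 1.078 / 36.60 = 0.02945 h⁻¹
t½ = ln2 / k = 0.693147 / 0.02945 = 23.54 h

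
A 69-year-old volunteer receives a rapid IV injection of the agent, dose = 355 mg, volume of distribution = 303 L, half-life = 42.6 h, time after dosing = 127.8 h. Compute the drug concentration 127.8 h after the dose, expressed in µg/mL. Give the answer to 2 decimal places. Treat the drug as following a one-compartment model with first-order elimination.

0.15 µg/mL

C₀ = Dose / Vd = 355.0 / 303 = 1.172 mg/L
k = ln2 / t½ = 0.693147 / 42.6 = 0.01627 h⁻¹
t / t½ = 127.8 / 42.6 = 3 half-lives
C = C₀ × (1/2)^3 = 1.172 × 0.1250 = 0.1465 mg/L
(0.1465 mg/L = 0.1465 µg/mL)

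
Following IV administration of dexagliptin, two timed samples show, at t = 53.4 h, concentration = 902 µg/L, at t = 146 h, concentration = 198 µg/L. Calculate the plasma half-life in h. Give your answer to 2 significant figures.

42 h

k = ln(C₁/C₂) / (t₂ − t₁) = ln(902/198) / (146 − 53.4)
  = 1.516 / 92.60 = 0.01637 h⁻¹
t½ = ln2 / k = 0.693147 / 0.01637 = 42.34 h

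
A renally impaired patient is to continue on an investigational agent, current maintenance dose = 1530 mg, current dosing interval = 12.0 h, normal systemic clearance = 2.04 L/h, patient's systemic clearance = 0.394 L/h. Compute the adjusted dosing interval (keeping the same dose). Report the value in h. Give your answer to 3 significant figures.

To keep the same average steady-state level, dosing rate must scale with clearance.
CL ratio = 0.394 / 2.04 = 0.1931
New interval (same dose) = 12.0 / 0.1931 = 62.14 h

62.1 h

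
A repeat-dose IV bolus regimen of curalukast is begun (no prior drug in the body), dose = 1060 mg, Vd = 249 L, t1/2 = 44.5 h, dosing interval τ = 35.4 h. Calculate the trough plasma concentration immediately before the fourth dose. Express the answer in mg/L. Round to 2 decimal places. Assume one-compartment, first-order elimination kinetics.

4.68 mg/L

C₀ per dose = Dose / Vd = 1060 / 249 = 4.257 mg/L
k = ln2 / t½ = 0.693147 / 44.5 = 0.01558 h⁻¹
Fraction remaining after one interval: r = e^(−kτ) = e^(−0.01558 × 35.4) = 0.5761
Before dose 4, 3 doses have been given (aged 1τ, 2τ, 3τ).
C_trough = C₀ × (r + r² + … + r^3) = C₀ × r(1−r^3)/(1−r)
        = 4.257 × 0.5761 × (1 − 0.1912) / (1 − 0.5761) = 4.679 mg/L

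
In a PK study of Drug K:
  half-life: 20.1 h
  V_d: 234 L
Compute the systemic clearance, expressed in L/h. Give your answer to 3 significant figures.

k = ln2 / t½ = 0.693147 / 20.1 = 0.03448 h⁻¹
CL = k × Vd = 0.03448 × 234 = 8.068 L/h

8.07 L/h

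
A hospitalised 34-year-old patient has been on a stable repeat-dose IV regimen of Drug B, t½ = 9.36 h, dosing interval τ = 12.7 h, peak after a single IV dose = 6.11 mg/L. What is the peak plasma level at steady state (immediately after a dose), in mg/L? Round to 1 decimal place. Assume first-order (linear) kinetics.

10.0 mg/L

k = ln2 / t½ = 0.693147 / 9.36 = 0.07405 h⁻¹
e^(−kτ) = e^(−0.07405 × 12.7) = 0.3905
Accumulation ratio R = 1 / (1 − e^(−kτ)) = 1 / (1 − 0.3905) = 1.641
Steady-state peak = C₀ × R = 6.11 × 1.641 = 10.03 mg/L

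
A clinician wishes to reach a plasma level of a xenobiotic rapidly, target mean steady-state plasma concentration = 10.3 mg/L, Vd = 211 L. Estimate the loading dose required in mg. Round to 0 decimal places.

LD = Css × Vd = 10.3 × 211 = 2173 mg

2173 mg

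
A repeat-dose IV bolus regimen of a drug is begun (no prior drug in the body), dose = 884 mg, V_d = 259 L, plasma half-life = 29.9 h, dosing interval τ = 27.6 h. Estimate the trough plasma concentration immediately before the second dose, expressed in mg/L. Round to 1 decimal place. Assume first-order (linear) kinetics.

1.8 mg/L

C₀ per dose = Dose / Vd = 884 / 259 = 3.413 mg/L
k = ln2 / t½ = 0.693147 / 29.9 = 0.02318 h⁻¹
Fraction remaining after one interval: r = e^(−kτ) = e^(−0.02318 × 27.6) = 0.5274
Before dose 2, 1 dose has been given (aged 1τ).
C_trough = C₀ × r = 3.413 × 0.5274 = 1.800 mg/L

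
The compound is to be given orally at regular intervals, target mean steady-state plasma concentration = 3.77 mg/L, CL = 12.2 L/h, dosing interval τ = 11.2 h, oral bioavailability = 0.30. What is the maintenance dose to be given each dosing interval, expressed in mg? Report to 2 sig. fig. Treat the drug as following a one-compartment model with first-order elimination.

At steady state, F × (Dose/τ) = Css × CL.
Dose = Css × CL × τ / F = 3.77 × 12.20 × 11.2 / 0.30 = 1717 mg

1700 mg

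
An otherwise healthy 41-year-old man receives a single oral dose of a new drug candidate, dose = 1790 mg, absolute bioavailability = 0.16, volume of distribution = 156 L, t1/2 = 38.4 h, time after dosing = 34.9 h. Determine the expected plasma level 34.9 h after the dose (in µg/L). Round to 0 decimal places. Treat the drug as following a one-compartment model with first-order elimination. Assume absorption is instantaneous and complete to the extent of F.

978 µg/L

Amount reaching circulation = F × Dose = 0.16 × 1790 = 286.4 mg
C₀ = F·Dose / Vd = 286.4 / 156 = 1.836 mg/L
k = ln2 / t½ = 0.693147 / 38.4 = 0.01805 h⁻¹
C = C₀ · e^(−k·t) = 1.836 × e^(−0.01805 × 34.9)
  = 1.836 × 0.5326 = 0.9779 mg/L
Convert: 0.9779 mg/L × 1000 = 977.9 µg/L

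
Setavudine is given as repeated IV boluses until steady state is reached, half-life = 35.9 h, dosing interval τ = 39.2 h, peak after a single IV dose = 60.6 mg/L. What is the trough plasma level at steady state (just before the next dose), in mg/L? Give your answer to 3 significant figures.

53.6 mg/L

k = ln2 / t½ = 0.693147 / 35.9 = 0.01931 h⁻¹
e^(−kτ) = e^(−0.01931 × 39.2) = 0.4691
Accumulation ratio R = 1 / (1 − e^(−kτ)) = 1 / (1 − 0.4691) = 1.884
Steady-state trough = C₀ × R × e^(−kτ) = 60.6 × 1.884 × 0.4691 = 53.56 mg/L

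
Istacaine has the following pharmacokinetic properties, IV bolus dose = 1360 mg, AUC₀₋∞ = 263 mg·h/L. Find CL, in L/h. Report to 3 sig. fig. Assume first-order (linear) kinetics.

CL = Dose / AUC = 1360 / 263 = 5.171 L/h

5.17 L/h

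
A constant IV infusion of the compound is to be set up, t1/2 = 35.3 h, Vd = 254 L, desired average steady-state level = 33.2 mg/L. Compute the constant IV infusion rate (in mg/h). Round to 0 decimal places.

k = ln2 / t½ = 0.693147 / 35.3 = 0.01964 h⁻¹
CL = k × Vd = 0.01964 × 254 = 4.989 L/h
At steady state, infusion rate R₀ = Css × CL = 33.2 × 4.989 = 165.6 mg/h

166 mg/h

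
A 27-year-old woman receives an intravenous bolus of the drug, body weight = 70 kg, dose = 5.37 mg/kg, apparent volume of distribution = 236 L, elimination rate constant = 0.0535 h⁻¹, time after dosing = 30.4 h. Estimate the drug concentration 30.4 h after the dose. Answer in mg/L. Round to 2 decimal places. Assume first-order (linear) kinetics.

Total dose = 5.37 × 70 = 375.9 mg
C₀ = Dose / Vd = 375.9 / 236 = 1.593 mg/L
C = C₀ · e^(−k·t) = 1.593 × e^(−0.05350 × 30.4)
  = 1.593 × 0.1966 = 0.3132 mg/L

0.31 mg/L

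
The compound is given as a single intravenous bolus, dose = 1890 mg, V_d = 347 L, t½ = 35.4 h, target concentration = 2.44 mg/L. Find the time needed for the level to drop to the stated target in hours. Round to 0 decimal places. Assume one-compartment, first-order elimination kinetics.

C₀ = Dose / Vd = 1890 / 347 = 5.447 mg/L
k = ln2 / t½ = 0.693147 / 35.4 = 0.01958 h⁻¹
t = ln(C₀ / C) / k = ln(5.447 / 2.44) / 0.01958
  = ln(2.232) / 0.01958 = 0.8029 / 0.01958 = 41.01 h

41 h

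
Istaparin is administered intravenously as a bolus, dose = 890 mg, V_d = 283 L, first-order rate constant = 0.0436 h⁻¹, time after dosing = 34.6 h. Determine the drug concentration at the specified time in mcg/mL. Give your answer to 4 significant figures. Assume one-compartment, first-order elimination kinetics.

0.6957 mcg/mL

C₀ = Dose / Vd = 890.0 / 283 = 3.145 mg/L
C = C₀ · e^(−k·t) = 3.145 × e^(−0.04360 × 34.6)
  = 3.145 × 0.2212 = 0.6957 mg/L
(0.6957 mg/L = 0.6957 mcg/mL)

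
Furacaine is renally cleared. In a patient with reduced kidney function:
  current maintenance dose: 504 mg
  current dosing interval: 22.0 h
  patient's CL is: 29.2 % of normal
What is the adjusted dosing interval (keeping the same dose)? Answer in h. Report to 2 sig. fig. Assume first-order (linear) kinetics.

75 h

To keep the same average steady-state level, dosing rate must scale with clearance.
CL ratio = 29.2 / 100 = 0.2920
New interval (same dose) = 22.0 / 0.2920 = 75.34 h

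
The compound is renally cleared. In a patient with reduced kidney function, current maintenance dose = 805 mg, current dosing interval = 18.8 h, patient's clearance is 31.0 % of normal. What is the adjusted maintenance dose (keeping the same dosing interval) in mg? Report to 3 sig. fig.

To keep the same average steady-state level, dosing rate must scale with clearance.
CL ratio = 31.0 / 100 = 0.3100
New dose (same interval) = 805 × 0.3100 = 249.6 mg

250 mg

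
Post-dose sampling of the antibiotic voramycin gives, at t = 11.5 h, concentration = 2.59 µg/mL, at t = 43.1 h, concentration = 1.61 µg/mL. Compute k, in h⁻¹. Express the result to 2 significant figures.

0.015 h⁻¹

k = ln(C₁/C₂) / (t₂ − t₁) = ln(2.59/1.61) / (43.1 − 11.5)
  = 0.4754 / 31.60 = 0.01504 h⁻¹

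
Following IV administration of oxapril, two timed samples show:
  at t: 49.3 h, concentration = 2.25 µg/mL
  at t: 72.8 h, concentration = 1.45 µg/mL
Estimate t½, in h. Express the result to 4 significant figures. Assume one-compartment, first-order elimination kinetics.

37.07 h

k = ln(C₁/C₂) / (t₂ − t₁) = ln(2.25/1.45) / (72.8 − 49.3)
  = 0.4394 / 23.50 = 0.01870 h⁻¹
t½ = ln2 / k = 0.693147 / 0.01870 = 37.07 h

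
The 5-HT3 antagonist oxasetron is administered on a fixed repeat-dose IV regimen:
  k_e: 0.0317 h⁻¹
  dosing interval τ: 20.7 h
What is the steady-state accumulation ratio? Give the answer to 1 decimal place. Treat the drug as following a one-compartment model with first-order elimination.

2.1

e^(−kτ) = e^(−0.03170 × 20.7) = 0.5188
Accumulation ratio R = 1 / (1 − e^(−kτ)) = 1 / (1 − 0.5188) = 2.078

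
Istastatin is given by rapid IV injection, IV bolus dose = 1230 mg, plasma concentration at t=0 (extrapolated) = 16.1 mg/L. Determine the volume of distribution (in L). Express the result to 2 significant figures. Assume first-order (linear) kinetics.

76 L

Vd = Dose / C₀ = 1230 / 16.1 = 76.40 L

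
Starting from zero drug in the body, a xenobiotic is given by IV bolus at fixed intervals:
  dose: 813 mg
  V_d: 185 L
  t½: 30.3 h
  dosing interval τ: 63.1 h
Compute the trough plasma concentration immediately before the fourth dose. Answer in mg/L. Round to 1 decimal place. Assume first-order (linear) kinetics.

C₀ per dose = Dose / Vd = 813 / 185 = 4.395 mg/L
k = ln2 / t½ = 0.693147 / 30.3 = 0.02288 h⁻¹
Fraction remaining after one interval: r = e^(−kτ) = e^(−0.02288 × 63.1) = 0.2360
Before dose 4, 3 doses have been given (aged 1τ, 2τ, 3τ).
C_trough = C₀ × (r + r² + … + r^3) = C₀ × r(1−r^3)/(1−r)
        = 4.395 × 0.2360 × (1 − 0.01314) / (1 − 0.2360) = 1.340 mg/L

1.3 mg/L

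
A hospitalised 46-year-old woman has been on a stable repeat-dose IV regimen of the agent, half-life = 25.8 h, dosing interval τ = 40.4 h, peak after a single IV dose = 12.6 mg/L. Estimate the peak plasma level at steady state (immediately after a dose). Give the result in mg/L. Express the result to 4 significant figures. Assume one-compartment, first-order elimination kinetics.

19.03 mg/L

k = ln2 / t½ = 0.693147 / 25.8 = 0.02687 h⁻¹
e^(−kτ) = e^(−0.02687 × 40.4) = 0.3377
Accumulation ratio R = 1 / (1 − e^(−kτ)) = 1 / (1 − 0.3377) = 1.510
Steady-state peak = C₀ × R = 12.6 × 1.510 = 19.03 mg/L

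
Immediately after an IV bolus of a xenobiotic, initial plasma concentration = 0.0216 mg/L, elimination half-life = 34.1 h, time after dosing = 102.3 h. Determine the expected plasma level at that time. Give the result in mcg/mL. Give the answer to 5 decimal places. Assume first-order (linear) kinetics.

0.00270 mcg/mL

k = ln2 / t½ = 0.693147 / 34.1 = 0.02033 h⁻¹
t / t½ = 102.3 / 34.1 = 3 half-lives
C = C₀ × (1/2)^3 = 0.02160 × 0.1250 = 0.002700 mg/L
(0.002700 mg/L = 0.002700 mcg/mL)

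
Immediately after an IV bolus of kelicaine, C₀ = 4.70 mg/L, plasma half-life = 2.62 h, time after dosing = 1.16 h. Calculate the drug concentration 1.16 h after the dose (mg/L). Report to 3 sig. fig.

3.46 mg/L

k = ln2 / t½ = 0.693147 / 2.62 = 0.2646 h⁻¹
C = C₀ · e^(−k·t) = 4.700 × e^(−0.2646 × 1.16)
  = 4.700 × 0.7357 = 3.458 mg/L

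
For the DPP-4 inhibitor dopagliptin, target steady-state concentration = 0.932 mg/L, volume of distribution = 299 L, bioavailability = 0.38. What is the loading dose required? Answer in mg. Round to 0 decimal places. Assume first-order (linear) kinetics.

LD = Css × Vd / F = 0.932 × 299 / 0.38 = 733.3 mg

733 mg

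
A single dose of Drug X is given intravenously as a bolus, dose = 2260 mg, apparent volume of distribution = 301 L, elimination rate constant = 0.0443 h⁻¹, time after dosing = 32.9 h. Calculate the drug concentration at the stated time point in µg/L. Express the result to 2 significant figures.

1700 µg/L

C₀ = Dose / Vd = 2260 / 301 = 7.508 mg/L
C = C₀ · e^(−k·t) = 7.508 × e^(−0.04430 × 32.9)
  = 7.508 × 0.2328 = 1.748 mg/L
Convert: 1.748 mg/L × 1000 = 1748 µg/L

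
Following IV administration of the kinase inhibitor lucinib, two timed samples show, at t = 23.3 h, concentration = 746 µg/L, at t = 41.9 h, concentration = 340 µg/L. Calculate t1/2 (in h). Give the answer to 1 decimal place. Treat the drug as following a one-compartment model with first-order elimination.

k = ln(C₁/C₂) / (t₂ − t₁) = ln(746/340) / (41.9 − 23.3)
  = 0.7858 / 18.60 = 0.04225 h⁻¹
t½ = ln2 / k = 0.693147 / 0.04225 = 16.41 h

16.4 h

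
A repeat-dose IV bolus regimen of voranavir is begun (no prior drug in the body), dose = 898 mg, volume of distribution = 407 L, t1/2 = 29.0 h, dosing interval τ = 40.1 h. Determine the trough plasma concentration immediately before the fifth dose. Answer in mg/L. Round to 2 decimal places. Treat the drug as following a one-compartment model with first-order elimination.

C₀ per dose = Dose / Vd = 898 / 407 = 2.206 mg/L
k = ln2 / t½ = 0.693147 / 29.0 = 0.02390 h⁻¹
Fraction remaining after one interval: r = e^(−kτ) = e^(−0.02390 × 40.1) = 0.3835
Before dose 5, 4 doses have been given (aged 1τ, 2τ, 3τ, 4τ).
C_trough = C₀ × (r + r² + … + r^4) = C₀ × r(1−r^4)/(1−r)
        = 2.206 × 0.3835 × (1 − 0.02163) / (1 − 0.3835) = 1.343 mg/L

1.34 mg/L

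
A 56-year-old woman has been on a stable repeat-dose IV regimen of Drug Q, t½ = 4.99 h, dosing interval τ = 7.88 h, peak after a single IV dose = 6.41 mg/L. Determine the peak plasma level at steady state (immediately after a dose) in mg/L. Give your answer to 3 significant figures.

9.63 mg/L

k = ln2 / t½ = 0.693147 / 4.99 = 0.1389 h⁻¹
e^(−kτ) = e^(−0.1389 × 7.88) = 0.3347
Accumulation ratio R = 1 / (1 − e^(−kτ)) = 1 / (1 − 0.3347) = 1.503
Steady-state peak = C₀ × R = 6.41 × 1.503 = 9.634 mg/L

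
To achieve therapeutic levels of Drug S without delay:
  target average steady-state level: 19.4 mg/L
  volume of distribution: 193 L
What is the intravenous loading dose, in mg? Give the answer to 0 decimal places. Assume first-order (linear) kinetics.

LD = Css × Vd = 19.4 × 193 = 3744 mg

3744 mg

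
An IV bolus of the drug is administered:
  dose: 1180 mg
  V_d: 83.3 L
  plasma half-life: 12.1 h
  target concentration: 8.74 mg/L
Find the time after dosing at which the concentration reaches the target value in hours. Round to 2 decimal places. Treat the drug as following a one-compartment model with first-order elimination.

C₀ = Dose / Vd = 1180 / 83.3 = 14.17 mg/L
k = ln2 / t½ = 0.693147 / 12.1 = 0.05728 h⁻¹
t = ln(C₀ / C) / k = ln(14.17 / 8.74) / 0.05728
  = ln(1.621) / 0.05728 = 0.4830 / 0.05728 = 8.432 h

8.43 h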